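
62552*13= 813176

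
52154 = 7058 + 45096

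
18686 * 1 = 18686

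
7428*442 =3283176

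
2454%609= 18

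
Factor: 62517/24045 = 5^(-1)*13^1 = 13/5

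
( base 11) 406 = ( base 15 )22a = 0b111101010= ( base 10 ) 490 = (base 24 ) KA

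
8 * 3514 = 28112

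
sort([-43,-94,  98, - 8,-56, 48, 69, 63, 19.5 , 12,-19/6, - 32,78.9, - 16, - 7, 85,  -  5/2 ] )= [- 94,-56,-43,-32,-16, - 8, - 7,-19/6,- 5/2, 12,19.5, 48,63,  69, 78.9, 85,98 ]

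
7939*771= 6120969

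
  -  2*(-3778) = 7556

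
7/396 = 7/396 = 0.02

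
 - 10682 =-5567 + - 5115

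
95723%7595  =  4583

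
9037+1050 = 10087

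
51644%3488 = 2812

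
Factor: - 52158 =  - 2^1* 3^1*8693^1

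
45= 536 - 491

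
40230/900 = 447/10 = 44.70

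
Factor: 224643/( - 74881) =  - 3=- 3^1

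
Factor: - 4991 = -7^1*23^1  *31^1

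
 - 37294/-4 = 9323 + 1/2  =  9323.50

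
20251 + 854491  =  874742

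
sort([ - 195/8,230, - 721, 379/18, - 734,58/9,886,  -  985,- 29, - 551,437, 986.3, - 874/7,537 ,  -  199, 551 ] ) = [ - 985, - 734,-721 , - 551, - 199 ,- 874/7,  -  29,  -  195/8, 58/9, 379/18, 230,  437,537, 551, 886, 986.3]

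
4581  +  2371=6952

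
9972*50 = 498600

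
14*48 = 672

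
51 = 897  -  846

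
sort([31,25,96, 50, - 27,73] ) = [ - 27,25,31, 50, 73,96] 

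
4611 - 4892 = - 281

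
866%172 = 6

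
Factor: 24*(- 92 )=-2208 = - 2^5*3^1 *23^1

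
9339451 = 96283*97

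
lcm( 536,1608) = 1608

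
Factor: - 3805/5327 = -5/7 =-5^1 * 7^ ( -1)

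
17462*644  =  11245528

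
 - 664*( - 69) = 45816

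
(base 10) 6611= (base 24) bbb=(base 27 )91n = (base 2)1100111010011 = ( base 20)GAB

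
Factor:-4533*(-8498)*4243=2^1*3^1 * 7^1 * 607^1  *  1511^1*4243^1 = 163446444462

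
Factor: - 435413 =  - 11^1 *23^1 * 1721^1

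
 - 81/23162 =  - 1  +  23081/23162  =  - 0.00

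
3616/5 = 723 + 1/5 = 723.20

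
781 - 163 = 618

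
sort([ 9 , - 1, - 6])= [ -6, - 1 , 9] 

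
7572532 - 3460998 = 4111534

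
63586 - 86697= - 23111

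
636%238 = 160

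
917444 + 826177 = 1743621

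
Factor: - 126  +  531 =3^4* 5^1 = 405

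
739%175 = 39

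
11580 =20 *579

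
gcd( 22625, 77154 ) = 1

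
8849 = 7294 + 1555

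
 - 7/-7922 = 7/7922 = 0.00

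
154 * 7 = 1078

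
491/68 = 7 + 15/68 = 7.22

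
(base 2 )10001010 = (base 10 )138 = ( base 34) 42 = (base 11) 116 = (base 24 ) 5i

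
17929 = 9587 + 8342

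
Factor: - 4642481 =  - 23^1 * 201847^1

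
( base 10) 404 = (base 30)de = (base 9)488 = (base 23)HD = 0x194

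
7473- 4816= 2657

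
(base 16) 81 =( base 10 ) 129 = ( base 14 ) 93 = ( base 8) 201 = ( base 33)3u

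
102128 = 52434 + 49694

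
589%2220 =589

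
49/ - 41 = - 49/41 = - 1.20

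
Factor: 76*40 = 3040 = 2^5*5^1* 19^1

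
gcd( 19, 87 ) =1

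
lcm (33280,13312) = 66560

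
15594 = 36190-20596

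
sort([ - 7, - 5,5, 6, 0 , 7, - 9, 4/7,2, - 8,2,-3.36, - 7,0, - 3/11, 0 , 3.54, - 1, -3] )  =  [ - 9,  -  8, - 7 , - 7, - 5, - 3.36, - 3, - 1, - 3/11, 0, 0, 0,4/7,2,  2, 3.54,5,  6,7 ]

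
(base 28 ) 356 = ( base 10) 2498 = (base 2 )100111000010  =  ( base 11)1971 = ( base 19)6H9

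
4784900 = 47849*100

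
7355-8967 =-1612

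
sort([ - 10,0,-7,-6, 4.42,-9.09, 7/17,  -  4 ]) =[-10,- 9.09,  -  7, - 6, - 4, 0,7/17,4.42]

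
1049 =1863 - 814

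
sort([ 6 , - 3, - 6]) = [-6, - 3 , 6 ]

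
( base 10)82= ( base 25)37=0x52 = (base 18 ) 4a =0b1010010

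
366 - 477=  - 111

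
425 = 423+2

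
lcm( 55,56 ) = 3080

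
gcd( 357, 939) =3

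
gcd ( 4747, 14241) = 4747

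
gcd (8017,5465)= 1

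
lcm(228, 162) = 6156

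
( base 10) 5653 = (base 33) 56A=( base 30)68D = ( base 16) 1615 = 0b1011000010101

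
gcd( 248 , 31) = 31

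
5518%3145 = 2373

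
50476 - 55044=- 4568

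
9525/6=1587 + 1/2= 1587.50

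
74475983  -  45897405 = 28578578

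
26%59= 26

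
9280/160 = 58 = 58.00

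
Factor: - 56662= - 2^1*41^1 * 691^1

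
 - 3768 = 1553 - 5321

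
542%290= 252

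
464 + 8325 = 8789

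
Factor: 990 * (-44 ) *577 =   -  25134120 = - 2^3 * 3^2*5^1 * 11^2*577^1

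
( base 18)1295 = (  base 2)1100111110111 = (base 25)afm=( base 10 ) 6647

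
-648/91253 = -1 + 90605/91253 = -0.01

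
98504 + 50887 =149391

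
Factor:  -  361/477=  - 3^( - 2 ) * 19^2*53^(-1 )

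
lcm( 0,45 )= 0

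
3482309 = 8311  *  419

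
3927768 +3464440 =7392208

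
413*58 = 23954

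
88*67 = 5896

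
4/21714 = 2/10857 = 0.00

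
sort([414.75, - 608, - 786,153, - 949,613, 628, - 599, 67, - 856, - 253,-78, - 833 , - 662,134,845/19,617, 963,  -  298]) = [  -  949, - 856, - 833, - 786, - 662, - 608, - 599, - 298,  -  253, - 78,845/19, 67,134, 153,  414.75,613, 617, 628, 963] 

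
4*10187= 40748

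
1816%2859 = 1816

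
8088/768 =10 + 17/32=10.53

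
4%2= 0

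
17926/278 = 8963/139 = 64.48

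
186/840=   31/140= 0.22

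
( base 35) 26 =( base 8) 114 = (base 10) 76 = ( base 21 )3D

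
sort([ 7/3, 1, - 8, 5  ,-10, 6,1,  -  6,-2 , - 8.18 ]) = [ - 10, - 8.18,-8,-6,-2,1, 1, 7/3, 5,6]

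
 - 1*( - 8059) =8059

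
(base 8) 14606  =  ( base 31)6OO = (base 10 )6534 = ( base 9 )8860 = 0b1100110000110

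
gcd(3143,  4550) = 7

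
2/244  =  1/122  =  0.01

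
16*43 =688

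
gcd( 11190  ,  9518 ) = 2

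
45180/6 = 7530= 7530.00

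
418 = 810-392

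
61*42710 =2605310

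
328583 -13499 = 315084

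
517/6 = 517/6 = 86.17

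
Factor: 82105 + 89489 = 171594 =2^1*3^2*9533^1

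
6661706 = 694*9599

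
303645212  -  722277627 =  - 418632415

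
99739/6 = 16623 + 1/6 = 16623.17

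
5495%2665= 165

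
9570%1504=546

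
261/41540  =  261/41540  =  0.01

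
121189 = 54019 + 67170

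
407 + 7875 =8282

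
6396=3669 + 2727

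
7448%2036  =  1340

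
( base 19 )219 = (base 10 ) 750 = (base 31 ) O6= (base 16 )2ee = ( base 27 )10L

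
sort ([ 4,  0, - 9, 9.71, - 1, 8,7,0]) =[  -  9, - 1, 0, 0, 4, 7, 8, 9.71 ] 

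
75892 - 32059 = 43833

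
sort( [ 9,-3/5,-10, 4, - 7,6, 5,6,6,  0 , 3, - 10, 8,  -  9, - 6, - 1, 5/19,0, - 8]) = [ - 10, -10,- 9, - 8,  -  7, - 6 , - 1, - 3/5, 0,0,  5/19, 3,4,5, 6,6,6,8, 9 ] 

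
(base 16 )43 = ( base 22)31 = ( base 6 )151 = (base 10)67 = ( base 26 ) 2F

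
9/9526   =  9/9526 = 0.00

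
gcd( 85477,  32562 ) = 1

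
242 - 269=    - 27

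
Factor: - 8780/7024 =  - 5/4 = - 2^( - 2 ) * 5^1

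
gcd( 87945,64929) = 3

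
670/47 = 670/47=14.26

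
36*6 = 216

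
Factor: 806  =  2^1*13^1*31^1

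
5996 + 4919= 10915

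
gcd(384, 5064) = 24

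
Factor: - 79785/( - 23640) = 2^( - 3) *3^3 = 27/8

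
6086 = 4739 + 1347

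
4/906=2/453 = 0.00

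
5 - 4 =1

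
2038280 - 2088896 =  - 50616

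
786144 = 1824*431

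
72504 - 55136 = 17368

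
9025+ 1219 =10244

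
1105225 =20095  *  55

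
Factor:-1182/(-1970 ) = 3/5= 3^1*5^ ( - 1)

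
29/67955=29/67955 = 0.00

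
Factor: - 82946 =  - 2^1 * 67^1 * 619^1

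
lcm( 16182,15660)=485460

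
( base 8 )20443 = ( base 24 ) EHB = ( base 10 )8483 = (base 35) 6wd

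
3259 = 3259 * 1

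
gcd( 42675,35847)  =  1707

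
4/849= 4/849 = 0.00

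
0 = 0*9137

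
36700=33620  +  3080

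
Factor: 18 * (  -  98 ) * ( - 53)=2^2 * 3^2*7^2 * 53^1 = 93492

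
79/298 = 79/298 = 0.27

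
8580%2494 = 1098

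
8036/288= 27 + 65/72 = 27.90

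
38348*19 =728612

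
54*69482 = 3752028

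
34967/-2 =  - 17484 + 1/2 = - 17483.50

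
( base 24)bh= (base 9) 342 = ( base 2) 100011001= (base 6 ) 1145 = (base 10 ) 281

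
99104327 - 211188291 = - 112083964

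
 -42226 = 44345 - 86571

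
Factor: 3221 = 3221^1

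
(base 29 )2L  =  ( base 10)79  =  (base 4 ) 1033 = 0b1001111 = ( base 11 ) 72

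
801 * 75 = 60075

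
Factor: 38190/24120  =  2^( - 2)*3^( - 1 )*19^1 = 19/12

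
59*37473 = 2210907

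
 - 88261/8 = -11033 + 3/8 = -  11032.62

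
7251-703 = 6548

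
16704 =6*2784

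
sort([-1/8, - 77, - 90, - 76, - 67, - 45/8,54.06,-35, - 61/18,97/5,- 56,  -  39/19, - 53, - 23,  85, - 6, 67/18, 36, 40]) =[ - 90, - 77, - 76, - 67,-56, - 53, - 35, - 23, - 6,  -  45/8 , - 61/18,  -  39/19, - 1/8, 67/18,97/5,36,40,54.06,  85 ]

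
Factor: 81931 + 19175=2^1*3^2 * 41^1*137^1=101106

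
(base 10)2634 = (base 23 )4mc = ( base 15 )ba9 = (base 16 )A4A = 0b101001001010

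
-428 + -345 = -773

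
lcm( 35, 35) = 35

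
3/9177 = 1/3059 = 0.00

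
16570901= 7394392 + 9176509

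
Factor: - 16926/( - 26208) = 31/48 = 2^( - 4)*3^( - 1)*31^1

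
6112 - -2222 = 8334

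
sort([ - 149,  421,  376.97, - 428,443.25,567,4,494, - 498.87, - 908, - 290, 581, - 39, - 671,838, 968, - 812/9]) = [ - 908, - 671, - 498.87, - 428, - 290, - 149 ,  -  812/9 , - 39,4, 376.97, 421 , 443.25, 494,  567, 581, 838,968] 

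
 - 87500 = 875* (- 100) 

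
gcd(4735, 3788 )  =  947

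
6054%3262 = 2792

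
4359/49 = 88 + 47/49 = 88.96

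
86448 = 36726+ 49722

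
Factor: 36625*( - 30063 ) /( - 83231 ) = 1101057375/83231 = 3^1*5^3*11^1 * 293^1*911^1 * 83231^( - 1)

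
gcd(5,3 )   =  1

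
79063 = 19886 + 59177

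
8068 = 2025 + 6043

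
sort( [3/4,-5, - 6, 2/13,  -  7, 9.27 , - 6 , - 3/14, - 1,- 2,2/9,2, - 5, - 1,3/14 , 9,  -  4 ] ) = [  -  7, - 6,  -  6, - 5, - 5, - 4, - 2, - 1, - 1,-3/14 , 2/13, 3/14,2/9,3/4,2,9,9.27]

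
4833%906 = 303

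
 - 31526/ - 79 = 31526/79=399.06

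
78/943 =78/943=0.08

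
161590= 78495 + 83095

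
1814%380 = 294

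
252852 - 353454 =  -100602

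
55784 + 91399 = 147183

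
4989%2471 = 47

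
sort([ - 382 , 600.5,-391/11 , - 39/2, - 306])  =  [- 382, - 306, - 391/11, - 39/2, 600.5]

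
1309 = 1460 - 151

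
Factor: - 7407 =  - 3^2*823^1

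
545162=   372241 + 172921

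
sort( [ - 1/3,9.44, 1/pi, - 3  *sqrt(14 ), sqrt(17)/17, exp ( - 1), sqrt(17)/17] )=[ - 3*sqrt( 14), - 1/3, sqrt(17 ) /17, sqrt(17)/17,1/pi, exp( - 1), 9.44 ]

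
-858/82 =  - 429/41 = -  10.46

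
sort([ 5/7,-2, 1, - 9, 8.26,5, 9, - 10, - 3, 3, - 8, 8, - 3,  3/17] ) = [  -  10,  -  9, - 8, - 3, - 3 , - 2,3/17,5/7, 1,3, 5,8,8.26, 9]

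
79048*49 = 3873352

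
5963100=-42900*( - 139 )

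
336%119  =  98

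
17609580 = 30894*570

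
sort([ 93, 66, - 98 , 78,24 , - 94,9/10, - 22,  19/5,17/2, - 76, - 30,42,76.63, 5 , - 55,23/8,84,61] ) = [ - 98, - 94, - 76, - 55, - 30, - 22,9/10, 23/8,19/5 , 5, 17/2,24,42,61, 66,76.63,  78, 84, 93] 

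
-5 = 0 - 5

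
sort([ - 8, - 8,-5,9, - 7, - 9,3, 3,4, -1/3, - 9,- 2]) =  [  -  9 , - 9,-8, - 8 , - 7, - 5,  -  2, - 1/3,3,3,4, 9]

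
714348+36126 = 750474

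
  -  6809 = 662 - 7471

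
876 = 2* 438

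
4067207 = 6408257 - 2341050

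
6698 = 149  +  6549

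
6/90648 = 1/15108 = 0.00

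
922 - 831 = 91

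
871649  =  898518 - 26869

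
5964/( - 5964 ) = -1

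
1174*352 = 413248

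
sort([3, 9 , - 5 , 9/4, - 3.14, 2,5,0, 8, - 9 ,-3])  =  [ - 9, - 5, - 3.14, - 3, 0, 2,9/4, 3, 5, 8,9] 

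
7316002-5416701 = 1899301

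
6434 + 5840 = 12274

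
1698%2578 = 1698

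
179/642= 179/642 = 0.28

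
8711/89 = 8711/89 = 97.88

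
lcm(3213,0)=0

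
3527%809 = 291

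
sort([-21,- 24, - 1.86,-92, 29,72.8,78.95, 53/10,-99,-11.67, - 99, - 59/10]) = [ - 99, - 99, - 92 , - 24 , - 21, - 11.67 , - 59/10, - 1.86,53/10,29, 72.8 , 78.95 ] 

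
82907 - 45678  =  37229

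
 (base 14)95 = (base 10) 131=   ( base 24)5b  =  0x83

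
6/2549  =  6/2549 = 0.00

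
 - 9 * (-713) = 6417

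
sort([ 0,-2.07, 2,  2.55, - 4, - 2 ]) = [ - 4, - 2.07, - 2, 0, 2, 2.55] 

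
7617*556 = 4235052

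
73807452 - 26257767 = 47549685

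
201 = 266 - 65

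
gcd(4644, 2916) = 108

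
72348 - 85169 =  - 12821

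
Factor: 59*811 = 59^1*811^1  =  47849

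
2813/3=937 + 2/3 =937.67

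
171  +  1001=1172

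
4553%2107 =339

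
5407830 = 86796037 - 81388207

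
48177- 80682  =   - 32505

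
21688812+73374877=95063689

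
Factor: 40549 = 23^1*41^1*43^1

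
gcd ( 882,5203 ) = 1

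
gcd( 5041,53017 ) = 1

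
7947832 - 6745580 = 1202252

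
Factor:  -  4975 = -5^2*199^1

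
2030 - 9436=  -  7406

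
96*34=3264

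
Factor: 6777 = 3^3*251^1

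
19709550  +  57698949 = 77408499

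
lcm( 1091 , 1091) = 1091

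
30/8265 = 2/551 = 0.00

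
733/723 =1+10/723 = 1.01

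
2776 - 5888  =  -3112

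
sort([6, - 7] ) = [-7,6]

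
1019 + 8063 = 9082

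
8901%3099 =2703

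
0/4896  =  0 = 0.00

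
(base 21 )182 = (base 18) 1fh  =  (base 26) nd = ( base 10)611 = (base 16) 263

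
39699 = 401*99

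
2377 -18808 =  - 16431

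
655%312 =31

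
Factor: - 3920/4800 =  - 49/60=- 2^( - 2 ) *3^( - 1 )*5^( - 1 )*7^2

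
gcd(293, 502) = 1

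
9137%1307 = 1295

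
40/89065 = 8/17813 = 0.00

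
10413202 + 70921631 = 81334833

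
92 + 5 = 97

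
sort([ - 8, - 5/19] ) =[ - 8,-5/19 ]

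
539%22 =11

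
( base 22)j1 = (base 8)643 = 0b110100011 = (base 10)419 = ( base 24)HB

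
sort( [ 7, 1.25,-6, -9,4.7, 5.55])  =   [  -  9, - 6, 1.25,4.7,5.55 , 7]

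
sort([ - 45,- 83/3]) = [ - 45, - 83/3] 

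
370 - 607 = -237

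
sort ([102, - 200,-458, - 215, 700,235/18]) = [ - 458,-215 , - 200,  235/18,102,700 ] 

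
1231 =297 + 934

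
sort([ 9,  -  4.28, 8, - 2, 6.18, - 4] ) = [- 4.28, - 4,  -  2, 6.18, 8,9]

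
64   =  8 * 8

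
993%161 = 27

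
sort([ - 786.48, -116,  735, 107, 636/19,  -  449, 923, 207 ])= [ - 786.48 , - 449,-116,636/19,107, 207, 735, 923 ] 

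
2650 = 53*50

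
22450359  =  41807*537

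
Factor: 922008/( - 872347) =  - 2^3*3^1*7^ ( - 2)*19^(  -  1) *41^1  =  - 984/931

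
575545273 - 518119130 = 57426143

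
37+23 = 60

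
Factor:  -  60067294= - 2^1*7^1*29^1 * 147949^1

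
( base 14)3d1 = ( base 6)3323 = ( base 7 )2151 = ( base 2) 1100000011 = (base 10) 771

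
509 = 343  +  166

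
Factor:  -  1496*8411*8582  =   - 107986070192  =  -2^4*7^1*11^1*13^1*17^1*613^1 * 647^1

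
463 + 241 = 704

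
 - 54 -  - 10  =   - 44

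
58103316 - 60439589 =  - 2336273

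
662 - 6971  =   - 6309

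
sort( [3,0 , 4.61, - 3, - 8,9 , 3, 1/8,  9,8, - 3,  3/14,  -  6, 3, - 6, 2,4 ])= [-8 ,-6, - 6,-3, - 3, 0, 1/8, 3/14,  2,3 , 3,3,4,4.61,8 , 9,9]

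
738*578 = 426564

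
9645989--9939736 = 19585725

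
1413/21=471/7= 67.29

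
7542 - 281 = 7261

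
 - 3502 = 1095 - 4597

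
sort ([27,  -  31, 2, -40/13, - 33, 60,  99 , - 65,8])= [ - 65,-33, - 31, - 40/13, 2,8 , 27, 60, 99]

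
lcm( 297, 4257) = 12771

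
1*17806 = 17806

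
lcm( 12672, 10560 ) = 63360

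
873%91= 54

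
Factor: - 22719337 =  - 22719337^1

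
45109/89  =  506 + 75/89 = 506.84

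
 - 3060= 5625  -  8685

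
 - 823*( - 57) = 46911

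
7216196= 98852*73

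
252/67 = 3+51/67 = 3.76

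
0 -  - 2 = 2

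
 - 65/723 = - 65/723 =-  0.09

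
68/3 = 22 + 2/3 = 22.67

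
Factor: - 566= -2^1*283^1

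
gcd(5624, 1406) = 1406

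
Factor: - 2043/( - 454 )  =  2^( - 1 )*3^2  =  9/2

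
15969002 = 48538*329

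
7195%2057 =1024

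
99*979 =96921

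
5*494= 2470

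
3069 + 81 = 3150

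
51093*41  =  2094813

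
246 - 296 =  - 50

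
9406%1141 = 278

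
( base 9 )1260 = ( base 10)945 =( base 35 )r0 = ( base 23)1I2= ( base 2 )1110110001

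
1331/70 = 19+1/70  =  19.01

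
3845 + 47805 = 51650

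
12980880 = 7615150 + 5365730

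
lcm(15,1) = 15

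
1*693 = 693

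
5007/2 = 2503+ 1/2 = 2503.50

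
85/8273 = 85/8273 = 0.01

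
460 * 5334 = 2453640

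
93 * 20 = 1860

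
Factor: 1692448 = 2^5 * 52889^1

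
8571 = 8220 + 351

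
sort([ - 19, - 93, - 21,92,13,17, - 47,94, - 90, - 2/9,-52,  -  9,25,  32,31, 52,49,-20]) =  [-93 ,-90,  -  52, - 47, - 21, - 20, -19,-9, - 2/9,13,17,25,31,32,49,52 , 92,94 ]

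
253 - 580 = -327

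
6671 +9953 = 16624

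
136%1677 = 136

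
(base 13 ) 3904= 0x1FB4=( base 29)9ip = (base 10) 8116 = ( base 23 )f7k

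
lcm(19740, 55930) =335580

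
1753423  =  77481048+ - 75727625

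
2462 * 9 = 22158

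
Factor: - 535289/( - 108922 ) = 2^( - 1)*11^( - 1)*139^1*3851^1  *4951^( - 1)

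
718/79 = 718/79 = 9.09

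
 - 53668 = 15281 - 68949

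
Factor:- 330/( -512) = 165/256 = 2^(-8)*3^1*5^1*11^1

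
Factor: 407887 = 89^1*4583^1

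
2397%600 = 597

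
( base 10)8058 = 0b1111101111010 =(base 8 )17572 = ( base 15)25c3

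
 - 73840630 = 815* (-90602)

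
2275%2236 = 39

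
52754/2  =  26377  =  26377.00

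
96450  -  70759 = 25691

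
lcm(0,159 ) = 0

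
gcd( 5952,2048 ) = 64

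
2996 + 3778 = 6774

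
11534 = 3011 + 8523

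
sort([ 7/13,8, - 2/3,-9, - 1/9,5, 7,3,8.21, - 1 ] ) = [ - 9, - 1, - 2/3,-1/9,7/13,3,5, 7,8, 8.21]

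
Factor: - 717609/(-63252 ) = 2^(  -  2)*3^(- 1) * 7^(-1)*953^1= 953/84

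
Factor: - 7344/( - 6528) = 2^( - 3)*3^2 =9/8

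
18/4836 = 3/806 = 0.00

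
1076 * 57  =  61332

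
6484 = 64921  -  58437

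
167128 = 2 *83564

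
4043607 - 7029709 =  - 2986102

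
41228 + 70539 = 111767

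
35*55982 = 1959370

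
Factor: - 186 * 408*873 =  - 66250224 = - 2^4 * 3^4*17^1 * 31^1*97^1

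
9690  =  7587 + 2103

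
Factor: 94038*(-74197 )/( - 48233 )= 2^1*3^1*7^1*139^(  -  1)*347^( - 1)* 2239^1 * 74197^1 =6977337486/48233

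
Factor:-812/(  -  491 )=2^2*7^1*29^1*491^(- 1) 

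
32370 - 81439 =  - 49069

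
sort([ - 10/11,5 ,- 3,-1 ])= [ - 3, - 1, - 10/11, 5 ] 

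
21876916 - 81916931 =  - 60040015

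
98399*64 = 6297536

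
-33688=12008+- 45696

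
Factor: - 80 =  - 2^4 *5^1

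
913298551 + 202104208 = 1115402759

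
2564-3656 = -1092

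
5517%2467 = 583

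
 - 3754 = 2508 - 6262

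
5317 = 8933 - 3616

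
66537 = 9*7393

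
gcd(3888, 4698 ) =162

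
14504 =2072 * 7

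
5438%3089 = 2349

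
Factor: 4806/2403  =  2=2^1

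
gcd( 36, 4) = 4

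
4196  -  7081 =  - 2885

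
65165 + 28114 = 93279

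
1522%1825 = 1522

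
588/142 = 294/71 = 4.14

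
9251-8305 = 946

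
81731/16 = 5108 + 3/16 = 5108.19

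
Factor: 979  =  11^1*89^1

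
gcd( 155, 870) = 5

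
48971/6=48971/6  =  8161.83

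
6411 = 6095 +316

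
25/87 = 25/87= 0.29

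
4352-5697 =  - 1345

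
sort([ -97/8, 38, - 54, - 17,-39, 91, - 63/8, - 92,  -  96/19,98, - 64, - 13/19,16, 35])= [  -  92,- 64, - 54, - 39, - 17, - 97/8, - 63/8, - 96/19, - 13/19 , 16, 35,38,91,98]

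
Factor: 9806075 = 5^2*31^1 *12653^1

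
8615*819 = 7055685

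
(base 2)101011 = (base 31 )1C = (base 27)1g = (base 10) 43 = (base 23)1k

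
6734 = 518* 13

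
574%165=79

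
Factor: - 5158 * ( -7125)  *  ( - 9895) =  - 363648671250 = - 2^1*3^1 * 5^4* 19^1 * 1979^1*2579^1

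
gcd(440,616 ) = 88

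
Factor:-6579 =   -  3^2*17^1*43^1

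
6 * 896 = 5376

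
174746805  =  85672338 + 89074467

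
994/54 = 18 + 11/27=18.41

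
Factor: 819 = 3^2*7^1*13^1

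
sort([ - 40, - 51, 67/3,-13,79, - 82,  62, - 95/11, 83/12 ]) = [ - 82, - 51, - 40, - 13, - 95/11, 83/12,  67/3,62,79 ] 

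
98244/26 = 49122/13 = 3778.62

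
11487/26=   441+21/26= 441.81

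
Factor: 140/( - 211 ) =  - 2^2*5^1*7^1*211^( - 1) 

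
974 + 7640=8614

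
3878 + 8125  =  12003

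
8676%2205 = 2061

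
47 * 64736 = 3042592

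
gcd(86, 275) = 1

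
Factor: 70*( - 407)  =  - 28490 = - 2^1  *5^1*7^1*11^1*37^1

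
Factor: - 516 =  - 2^2*3^1*43^1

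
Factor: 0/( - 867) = 0^1=0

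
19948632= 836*23862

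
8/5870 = 4/2935 = 0.00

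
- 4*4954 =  - 19816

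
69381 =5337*13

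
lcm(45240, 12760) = 497640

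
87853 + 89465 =177318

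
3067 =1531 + 1536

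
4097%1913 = 271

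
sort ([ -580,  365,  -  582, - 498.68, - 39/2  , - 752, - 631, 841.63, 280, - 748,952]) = [ - 752, - 748, - 631, - 582,  -  580, - 498.68, - 39/2, 280,  365,  841.63,952]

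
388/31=388/31 = 12.52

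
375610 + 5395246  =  5770856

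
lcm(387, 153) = 6579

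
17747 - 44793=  - 27046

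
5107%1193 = 335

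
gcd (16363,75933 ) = 1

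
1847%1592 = 255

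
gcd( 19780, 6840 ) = 20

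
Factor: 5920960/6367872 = 92515/99498 = 2^( - 1 )*3^(-1)*5^1  *  7^( - 1)*23^( - 1)*103^ ( - 1)*18503^1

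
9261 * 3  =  27783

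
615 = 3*205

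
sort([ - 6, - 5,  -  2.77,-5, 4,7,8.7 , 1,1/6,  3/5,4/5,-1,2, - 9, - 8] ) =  [ - 9, - 8,  -  6, - 5, - 5,-2.77, - 1,1/6, 3/5,  4/5,1,2,4, 7,8.7 ] 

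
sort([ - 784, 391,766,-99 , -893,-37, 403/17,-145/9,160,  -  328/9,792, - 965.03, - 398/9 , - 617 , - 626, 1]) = [ - 965.03, - 893, - 784,- 626, - 617,-99,-398/9, - 37, -328/9 ,  -  145/9 , 1,  403/17, 160,391,766,  792]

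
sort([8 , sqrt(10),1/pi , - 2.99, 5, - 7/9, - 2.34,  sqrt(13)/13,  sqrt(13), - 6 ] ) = [-6 , -2.99, - 2.34 , - 7/9, sqrt(13 )/13, 1/pi,sqrt (10),sqrt(13 ) , 5,8 ] 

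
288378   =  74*3897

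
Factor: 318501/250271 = 3^2*7^( -1)*43^1*823^1*35753^(-1)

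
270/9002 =135/4501 = 0.03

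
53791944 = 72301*744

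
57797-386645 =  - 328848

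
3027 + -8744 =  - 5717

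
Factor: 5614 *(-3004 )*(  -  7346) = 2^4*7^1*401^1* 751^1*3673^1 = 123886293776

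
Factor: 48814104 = 2^3*3^1*283^1*7187^1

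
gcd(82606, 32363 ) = 1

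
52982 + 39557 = 92539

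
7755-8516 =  - 761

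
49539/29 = 1708  +  7/29 = 1708.24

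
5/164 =5/164 = 0.03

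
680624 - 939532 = - 258908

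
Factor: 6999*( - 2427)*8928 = -151656123744 = - 2^5*3^4*31^1 * 809^1*2333^1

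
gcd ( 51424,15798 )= 2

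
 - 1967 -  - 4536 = 2569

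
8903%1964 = 1047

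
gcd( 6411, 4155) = 3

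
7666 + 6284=13950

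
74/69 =1 + 5/69 =1.07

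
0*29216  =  0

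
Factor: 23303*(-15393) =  - 3^1 *7^2  *  733^1*3329^1  =  - 358703079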